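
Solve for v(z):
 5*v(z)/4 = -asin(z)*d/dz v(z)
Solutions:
 v(z) = C1*exp(-5*Integral(1/asin(z), z)/4)


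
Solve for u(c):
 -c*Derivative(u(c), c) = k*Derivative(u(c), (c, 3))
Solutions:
 u(c) = C1 + Integral(C2*airyai(c*(-1/k)^(1/3)) + C3*airybi(c*(-1/k)^(1/3)), c)


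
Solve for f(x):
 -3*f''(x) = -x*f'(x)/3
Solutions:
 f(x) = C1 + C2*erfi(sqrt(2)*x/6)


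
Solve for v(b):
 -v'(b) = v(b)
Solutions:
 v(b) = C1*exp(-b)


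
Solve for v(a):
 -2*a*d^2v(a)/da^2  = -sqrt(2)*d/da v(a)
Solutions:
 v(a) = C1 + C2*a^(sqrt(2)/2 + 1)


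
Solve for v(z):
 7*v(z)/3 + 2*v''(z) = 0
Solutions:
 v(z) = C1*sin(sqrt(42)*z/6) + C2*cos(sqrt(42)*z/6)


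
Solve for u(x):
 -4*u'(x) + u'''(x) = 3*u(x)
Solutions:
 u(x) = C1*exp(-x) + C2*exp(x*(1 - sqrt(13))/2) + C3*exp(x*(1 + sqrt(13))/2)


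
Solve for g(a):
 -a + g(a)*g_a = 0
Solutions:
 g(a) = -sqrt(C1 + a^2)
 g(a) = sqrt(C1 + a^2)


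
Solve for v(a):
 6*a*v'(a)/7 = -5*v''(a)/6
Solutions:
 v(a) = C1 + C2*erf(3*sqrt(70)*a/35)


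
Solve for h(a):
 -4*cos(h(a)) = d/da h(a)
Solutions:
 h(a) = pi - asin((C1 + exp(8*a))/(C1 - exp(8*a)))
 h(a) = asin((C1 + exp(8*a))/(C1 - exp(8*a)))


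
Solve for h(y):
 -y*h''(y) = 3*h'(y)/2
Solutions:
 h(y) = C1 + C2/sqrt(y)


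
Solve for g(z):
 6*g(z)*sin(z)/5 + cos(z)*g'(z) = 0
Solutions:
 g(z) = C1*cos(z)^(6/5)


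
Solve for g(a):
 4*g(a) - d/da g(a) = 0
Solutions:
 g(a) = C1*exp(4*a)


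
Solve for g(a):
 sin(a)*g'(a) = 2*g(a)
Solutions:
 g(a) = C1*(cos(a) - 1)/(cos(a) + 1)


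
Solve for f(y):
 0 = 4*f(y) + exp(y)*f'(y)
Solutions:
 f(y) = C1*exp(4*exp(-y))


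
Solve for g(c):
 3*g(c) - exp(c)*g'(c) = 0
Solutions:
 g(c) = C1*exp(-3*exp(-c))


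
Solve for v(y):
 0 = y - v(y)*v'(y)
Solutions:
 v(y) = -sqrt(C1 + y^2)
 v(y) = sqrt(C1 + y^2)


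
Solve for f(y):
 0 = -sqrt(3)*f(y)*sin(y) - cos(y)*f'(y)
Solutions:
 f(y) = C1*cos(y)^(sqrt(3))


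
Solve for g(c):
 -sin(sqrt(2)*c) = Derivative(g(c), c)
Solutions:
 g(c) = C1 + sqrt(2)*cos(sqrt(2)*c)/2


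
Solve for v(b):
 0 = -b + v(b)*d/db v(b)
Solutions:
 v(b) = -sqrt(C1 + b^2)
 v(b) = sqrt(C1 + b^2)


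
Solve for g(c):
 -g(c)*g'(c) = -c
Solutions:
 g(c) = -sqrt(C1 + c^2)
 g(c) = sqrt(C1 + c^2)


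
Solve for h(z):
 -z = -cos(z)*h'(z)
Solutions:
 h(z) = C1 + Integral(z/cos(z), z)


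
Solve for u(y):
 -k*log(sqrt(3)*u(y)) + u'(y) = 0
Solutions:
 Integral(1/(2*log(_y) + log(3)), (_y, u(y))) = C1 + k*y/2


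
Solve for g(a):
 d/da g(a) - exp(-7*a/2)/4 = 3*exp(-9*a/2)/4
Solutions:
 g(a) = C1 - exp(-7*a/2)/14 - exp(-9*a/2)/6


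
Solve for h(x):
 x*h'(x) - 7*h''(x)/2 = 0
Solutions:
 h(x) = C1 + C2*erfi(sqrt(7)*x/7)


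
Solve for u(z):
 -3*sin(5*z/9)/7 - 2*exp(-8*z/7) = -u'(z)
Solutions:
 u(z) = C1 - 27*cos(5*z/9)/35 - 7*exp(-8*z/7)/4


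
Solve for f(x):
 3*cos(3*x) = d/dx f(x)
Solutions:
 f(x) = C1 + sin(3*x)


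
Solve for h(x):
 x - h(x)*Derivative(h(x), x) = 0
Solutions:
 h(x) = -sqrt(C1 + x^2)
 h(x) = sqrt(C1 + x^2)


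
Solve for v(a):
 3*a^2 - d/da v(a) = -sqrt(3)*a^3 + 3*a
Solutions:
 v(a) = C1 + sqrt(3)*a^4/4 + a^3 - 3*a^2/2


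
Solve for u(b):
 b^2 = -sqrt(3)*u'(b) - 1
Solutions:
 u(b) = C1 - sqrt(3)*b^3/9 - sqrt(3)*b/3


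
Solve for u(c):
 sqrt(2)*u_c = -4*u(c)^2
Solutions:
 u(c) = 1/(C1 + 2*sqrt(2)*c)


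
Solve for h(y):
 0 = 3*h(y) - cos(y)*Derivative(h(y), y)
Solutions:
 h(y) = C1*(sin(y) + 1)^(3/2)/(sin(y) - 1)^(3/2)


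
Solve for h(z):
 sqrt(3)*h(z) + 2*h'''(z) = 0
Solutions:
 h(z) = C3*exp(-2^(2/3)*3^(1/6)*z/2) + (C1*sin(6^(2/3)*z/4) + C2*cos(6^(2/3)*z/4))*exp(2^(2/3)*3^(1/6)*z/4)


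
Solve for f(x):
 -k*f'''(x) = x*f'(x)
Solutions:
 f(x) = C1 + Integral(C2*airyai(x*(-1/k)^(1/3)) + C3*airybi(x*(-1/k)^(1/3)), x)


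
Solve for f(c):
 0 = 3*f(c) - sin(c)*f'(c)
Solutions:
 f(c) = C1*(cos(c) - 1)^(3/2)/(cos(c) + 1)^(3/2)


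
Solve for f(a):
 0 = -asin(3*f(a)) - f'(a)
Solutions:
 Integral(1/asin(3*_y), (_y, f(a))) = C1 - a


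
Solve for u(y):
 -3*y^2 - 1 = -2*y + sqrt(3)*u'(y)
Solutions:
 u(y) = C1 - sqrt(3)*y^3/3 + sqrt(3)*y^2/3 - sqrt(3)*y/3


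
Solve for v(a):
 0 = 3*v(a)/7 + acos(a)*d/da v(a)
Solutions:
 v(a) = C1*exp(-3*Integral(1/acos(a), a)/7)


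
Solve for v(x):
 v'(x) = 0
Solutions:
 v(x) = C1


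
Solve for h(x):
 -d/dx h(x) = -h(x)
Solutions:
 h(x) = C1*exp(x)


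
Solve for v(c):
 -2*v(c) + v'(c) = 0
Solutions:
 v(c) = C1*exp(2*c)


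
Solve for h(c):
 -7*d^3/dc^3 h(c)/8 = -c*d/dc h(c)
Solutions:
 h(c) = C1 + Integral(C2*airyai(2*7^(2/3)*c/7) + C3*airybi(2*7^(2/3)*c/7), c)


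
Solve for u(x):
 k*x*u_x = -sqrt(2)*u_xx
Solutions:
 u(x) = Piecewise((-2^(3/4)*sqrt(pi)*C1*erf(2^(1/4)*sqrt(k)*x/2)/(2*sqrt(k)) - C2, (k > 0) | (k < 0)), (-C1*x - C2, True))


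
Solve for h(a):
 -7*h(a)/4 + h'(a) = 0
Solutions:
 h(a) = C1*exp(7*a/4)


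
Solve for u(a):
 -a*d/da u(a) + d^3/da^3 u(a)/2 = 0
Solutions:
 u(a) = C1 + Integral(C2*airyai(2^(1/3)*a) + C3*airybi(2^(1/3)*a), a)


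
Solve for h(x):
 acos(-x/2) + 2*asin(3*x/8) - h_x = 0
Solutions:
 h(x) = C1 + x*acos(-x/2) + 2*x*asin(3*x/8) + sqrt(4 - x^2) + 2*sqrt(64 - 9*x^2)/3


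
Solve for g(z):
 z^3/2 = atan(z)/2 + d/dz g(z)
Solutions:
 g(z) = C1 + z^4/8 - z*atan(z)/2 + log(z^2 + 1)/4


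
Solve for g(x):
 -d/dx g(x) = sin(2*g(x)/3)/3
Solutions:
 x/3 + 3*log(cos(2*g(x)/3) - 1)/4 - 3*log(cos(2*g(x)/3) + 1)/4 = C1


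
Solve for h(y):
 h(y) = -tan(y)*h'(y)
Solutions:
 h(y) = C1/sin(y)


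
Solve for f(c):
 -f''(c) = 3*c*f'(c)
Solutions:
 f(c) = C1 + C2*erf(sqrt(6)*c/2)


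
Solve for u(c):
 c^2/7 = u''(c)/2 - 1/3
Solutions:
 u(c) = C1 + C2*c + c^4/42 + c^2/3


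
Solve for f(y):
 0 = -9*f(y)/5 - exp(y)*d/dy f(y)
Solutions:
 f(y) = C1*exp(9*exp(-y)/5)


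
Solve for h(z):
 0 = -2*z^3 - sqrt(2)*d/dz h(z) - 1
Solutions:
 h(z) = C1 - sqrt(2)*z^4/4 - sqrt(2)*z/2


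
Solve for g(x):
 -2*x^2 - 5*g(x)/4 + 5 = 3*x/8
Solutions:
 g(x) = -8*x^2/5 - 3*x/10 + 4


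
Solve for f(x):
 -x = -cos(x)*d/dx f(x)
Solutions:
 f(x) = C1 + Integral(x/cos(x), x)


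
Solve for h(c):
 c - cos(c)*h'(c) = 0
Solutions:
 h(c) = C1 + Integral(c/cos(c), c)


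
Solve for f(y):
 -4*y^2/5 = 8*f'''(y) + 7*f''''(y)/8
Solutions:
 f(y) = C1 + C2*y + C3*y^2 + C4*exp(-64*y/7) - y^5/600 + 7*y^4/7680 - 49*y^3/122880


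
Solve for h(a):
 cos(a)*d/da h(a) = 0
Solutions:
 h(a) = C1


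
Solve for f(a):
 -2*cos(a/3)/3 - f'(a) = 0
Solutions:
 f(a) = C1 - 2*sin(a/3)


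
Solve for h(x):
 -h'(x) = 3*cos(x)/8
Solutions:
 h(x) = C1 - 3*sin(x)/8


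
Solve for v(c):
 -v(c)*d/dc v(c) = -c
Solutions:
 v(c) = -sqrt(C1 + c^2)
 v(c) = sqrt(C1 + c^2)


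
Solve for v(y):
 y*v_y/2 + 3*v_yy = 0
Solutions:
 v(y) = C1 + C2*erf(sqrt(3)*y/6)


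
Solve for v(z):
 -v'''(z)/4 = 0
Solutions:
 v(z) = C1 + C2*z + C3*z^2


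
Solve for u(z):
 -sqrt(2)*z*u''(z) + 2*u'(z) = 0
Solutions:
 u(z) = C1 + C2*z^(1 + sqrt(2))


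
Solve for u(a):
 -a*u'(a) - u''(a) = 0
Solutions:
 u(a) = C1 + C2*erf(sqrt(2)*a/2)


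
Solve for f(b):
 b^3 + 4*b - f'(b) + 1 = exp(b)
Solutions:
 f(b) = C1 + b^4/4 + 2*b^2 + b - exp(b)


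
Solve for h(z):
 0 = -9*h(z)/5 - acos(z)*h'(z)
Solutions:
 h(z) = C1*exp(-9*Integral(1/acos(z), z)/5)


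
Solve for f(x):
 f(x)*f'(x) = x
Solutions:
 f(x) = -sqrt(C1 + x^2)
 f(x) = sqrt(C1 + x^2)


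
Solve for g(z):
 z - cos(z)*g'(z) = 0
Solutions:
 g(z) = C1 + Integral(z/cos(z), z)


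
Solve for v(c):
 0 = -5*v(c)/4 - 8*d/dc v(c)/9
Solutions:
 v(c) = C1*exp(-45*c/32)


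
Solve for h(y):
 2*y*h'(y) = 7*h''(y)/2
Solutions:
 h(y) = C1 + C2*erfi(sqrt(14)*y/7)


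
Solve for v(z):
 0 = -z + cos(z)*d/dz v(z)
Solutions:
 v(z) = C1 + Integral(z/cos(z), z)


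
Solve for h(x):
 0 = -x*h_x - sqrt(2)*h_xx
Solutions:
 h(x) = C1 + C2*erf(2^(1/4)*x/2)


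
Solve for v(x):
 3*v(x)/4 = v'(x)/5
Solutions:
 v(x) = C1*exp(15*x/4)


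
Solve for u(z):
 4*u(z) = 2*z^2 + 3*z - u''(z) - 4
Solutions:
 u(z) = C1*sin(2*z) + C2*cos(2*z) + z^2/2 + 3*z/4 - 5/4


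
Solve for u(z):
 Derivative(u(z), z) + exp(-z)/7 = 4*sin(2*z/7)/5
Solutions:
 u(z) = C1 - 14*cos(2*z/7)/5 + exp(-z)/7


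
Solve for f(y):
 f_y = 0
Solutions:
 f(y) = C1


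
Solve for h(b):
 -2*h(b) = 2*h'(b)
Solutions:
 h(b) = C1*exp(-b)


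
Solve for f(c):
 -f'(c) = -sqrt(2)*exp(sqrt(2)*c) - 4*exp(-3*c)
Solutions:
 f(c) = C1 + exp(sqrt(2)*c) - 4*exp(-3*c)/3


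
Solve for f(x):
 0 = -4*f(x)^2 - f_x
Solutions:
 f(x) = 1/(C1 + 4*x)


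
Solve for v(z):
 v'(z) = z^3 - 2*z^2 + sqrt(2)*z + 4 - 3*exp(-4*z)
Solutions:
 v(z) = C1 + z^4/4 - 2*z^3/3 + sqrt(2)*z^2/2 + 4*z + 3*exp(-4*z)/4


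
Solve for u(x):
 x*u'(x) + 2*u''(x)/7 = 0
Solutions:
 u(x) = C1 + C2*erf(sqrt(7)*x/2)


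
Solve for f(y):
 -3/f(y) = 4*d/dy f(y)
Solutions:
 f(y) = -sqrt(C1 - 6*y)/2
 f(y) = sqrt(C1 - 6*y)/2


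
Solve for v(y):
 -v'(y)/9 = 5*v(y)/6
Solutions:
 v(y) = C1*exp(-15*y/2)


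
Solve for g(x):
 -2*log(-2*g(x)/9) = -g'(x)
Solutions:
 -Integral(1/(log(-_y) - 2*log(3) + log(2)), (_y, g(x)))/2 = C1 - x


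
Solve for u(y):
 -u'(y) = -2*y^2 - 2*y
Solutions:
 u(y) = C1 + 2*y^3/3 + y^2


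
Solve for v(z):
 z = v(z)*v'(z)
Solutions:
 v(z) = -sqrt(C1 + z^2)
 v(z) = sqrt(C1 + z^2)


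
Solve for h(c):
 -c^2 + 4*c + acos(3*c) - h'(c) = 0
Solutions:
 h(c) = C1 - c^3/3 + 2*c^2 + c*acos(3*c) - sqrt(1 - 9*c^2)/3


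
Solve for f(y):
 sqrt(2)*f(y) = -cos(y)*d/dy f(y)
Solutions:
 f(y) = C1*(sin(y) - 1)^(sqrt(2)/2)/(sin(y) + 1)^(sqrt(2)/2)


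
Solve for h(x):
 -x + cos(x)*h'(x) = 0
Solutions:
 h(x) = C1 + Integral(x/cos(x), x)


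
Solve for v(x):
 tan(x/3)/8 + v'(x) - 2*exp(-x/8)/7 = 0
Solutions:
 v(x) = C1 - 3*log(tan(x/3)^2 + 1)/16 - 16*exp(-x/8)/7


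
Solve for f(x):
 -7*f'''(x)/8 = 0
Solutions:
 f(x) = C1 + C2*x + C3*x^2


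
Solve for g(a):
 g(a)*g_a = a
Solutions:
 g(a) = -sqrt(C1 + a^2)
 g(a) = sqrt(C1 + a^2)


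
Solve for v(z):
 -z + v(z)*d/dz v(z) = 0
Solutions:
 v(z) = -sqrt(C1 + z^2)
 v(z) = sqrt(C1 + z^2)


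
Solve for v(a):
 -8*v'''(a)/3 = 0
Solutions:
 v(a) = C1 + C2*a + C3*a^2


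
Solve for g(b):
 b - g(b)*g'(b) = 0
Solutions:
 g(b) = -sqrt(C1 + b^2)
 g(b) = sqrt(C1 + b^2)


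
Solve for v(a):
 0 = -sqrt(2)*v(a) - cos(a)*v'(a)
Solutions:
 v(a) = C1*(sin(a) - 1)^(sqrt(2)/2)/(sin(a) + 1)^(sqrt(2)/2)


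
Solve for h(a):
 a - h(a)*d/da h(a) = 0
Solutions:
 h(a) = -sqrt(C1 + a^2)
 h(a) = sqrt(C1 + a^2)


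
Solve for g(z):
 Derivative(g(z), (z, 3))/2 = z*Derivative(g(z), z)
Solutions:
 g(z) = C1 + Integral(C2*airyai(2^(1/3)*z) + C3*airybi(2^(1/3)*z), z)


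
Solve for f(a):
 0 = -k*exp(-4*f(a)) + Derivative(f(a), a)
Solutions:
 f(a) = log(-I*(C1 + 4*a*k)^(1/4))
 f(a) = log(I*(C1 + 4*a*k)^(1/4))
 f(a) = log(-(C1 + 4*a*k)^(1/4))
 f(a) = log(C1 + 4*a*k)/4


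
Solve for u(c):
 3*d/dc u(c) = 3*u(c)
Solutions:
 u(c) = C1*exp(c)


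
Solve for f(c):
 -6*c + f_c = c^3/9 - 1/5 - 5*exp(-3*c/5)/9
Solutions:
 f(c) = C1 + c^4/36 + 3*c^2 - c/5 + 25*exp(-3*c/5)/27


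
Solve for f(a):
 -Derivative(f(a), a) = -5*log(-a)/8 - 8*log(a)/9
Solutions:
 f(a) = C1 + 109*a*log(a)/72 + a*(-109 + 45*I*pi)/72


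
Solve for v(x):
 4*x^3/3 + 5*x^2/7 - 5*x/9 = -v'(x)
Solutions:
 v(x) = C1 - x^4/3 - 5*x^3/21 + 5*x^2/18


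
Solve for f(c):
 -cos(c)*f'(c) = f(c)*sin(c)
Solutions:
 f(c) = C1*cos(c)


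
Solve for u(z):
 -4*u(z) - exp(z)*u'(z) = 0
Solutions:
 u(z) = C1*exp(4*exp(-z))


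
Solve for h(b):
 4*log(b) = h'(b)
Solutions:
 h(b) = C1 + 4*b*log(b) - 4*b


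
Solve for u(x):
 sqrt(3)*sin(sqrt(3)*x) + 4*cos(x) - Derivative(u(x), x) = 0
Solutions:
 u(x) = C1 + 4*sin(x) - cos(sqrt(3)*x)


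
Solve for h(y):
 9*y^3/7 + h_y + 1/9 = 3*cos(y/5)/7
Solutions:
 h(y) = C1 - 9*y^4/28 - y/9 + 15*sin(y/5)/7


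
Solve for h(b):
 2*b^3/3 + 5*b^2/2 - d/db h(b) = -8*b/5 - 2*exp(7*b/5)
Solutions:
 h(b) = C1 + b^4/6 + 5*b^3/6 + 4*b^2/5 + 10*exp(7*b/5)/7


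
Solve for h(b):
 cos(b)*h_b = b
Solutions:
 h(b) = C1 + Integral(b/cos(b), b)


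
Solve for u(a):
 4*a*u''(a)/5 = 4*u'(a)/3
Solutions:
 u(a) = C1 + C2*a^(8/3)


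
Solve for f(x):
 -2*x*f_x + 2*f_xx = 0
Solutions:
 f(x) = C1 + C2*erfi(sqrt(2)*x/2)


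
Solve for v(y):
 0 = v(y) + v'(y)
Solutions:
 v(y) = C1*exp(-y)


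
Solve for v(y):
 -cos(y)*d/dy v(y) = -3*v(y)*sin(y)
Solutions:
 v(y) = C1/cos(y)^3


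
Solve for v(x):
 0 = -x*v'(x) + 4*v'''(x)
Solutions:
 v(x) = C1 + Integral(C2*airyai(2^(1/3)*x/2) + C3*airybi(2^(1/3)*x/2), x)


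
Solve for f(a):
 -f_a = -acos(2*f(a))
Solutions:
 Integral(1/acos(2*_y), (_y, f(a))) = C1 + a


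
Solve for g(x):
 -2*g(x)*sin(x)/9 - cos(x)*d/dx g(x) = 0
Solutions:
 g(x) = C1*cos(x)^(2/9)


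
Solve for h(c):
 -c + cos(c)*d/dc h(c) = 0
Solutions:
 h(c) = C1 + Integral(c/cos(c), c)


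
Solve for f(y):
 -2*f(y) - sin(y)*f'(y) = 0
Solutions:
 f(y) = C1*(cos(y) + 1)/(cos(y) - 1)


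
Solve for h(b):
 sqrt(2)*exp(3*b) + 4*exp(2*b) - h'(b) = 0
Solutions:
 h(b) = C1 + sqrt(2)*exp(3*b)/3 + 2*exp(2*b)


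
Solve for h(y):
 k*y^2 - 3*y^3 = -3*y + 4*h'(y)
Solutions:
 h(y) = C1 + k*y^3/12 - 3*y^4/16 + 3*y^2/8


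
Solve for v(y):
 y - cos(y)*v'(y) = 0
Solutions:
 v(y) = C1 + Integral(y/cos(y), y)


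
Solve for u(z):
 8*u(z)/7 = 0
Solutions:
 u(z) = 0


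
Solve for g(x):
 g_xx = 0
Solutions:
 g(x) = C1 + C2*x


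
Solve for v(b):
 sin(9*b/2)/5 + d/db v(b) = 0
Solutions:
 v(b) = C1 + 2*cos(9*b/2)/45


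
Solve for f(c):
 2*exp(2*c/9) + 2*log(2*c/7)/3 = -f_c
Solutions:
 f(c) = C1 - 2*c*log(c)/3 + 2*c*(-log(2) + 1 + log(7))/3 - 9*exp(2*c/9)


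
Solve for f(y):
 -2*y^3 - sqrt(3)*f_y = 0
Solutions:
 f(y) = C1 - sqrt(3)*y^4/6


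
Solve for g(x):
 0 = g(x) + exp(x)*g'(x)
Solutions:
 g(x) = C1*exp(exp(-x))


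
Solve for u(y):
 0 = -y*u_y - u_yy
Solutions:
 u(y) = C1 + C2*erf(sqrt(2)*y/2)


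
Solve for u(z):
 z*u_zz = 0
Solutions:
 u(z) = C1 + C2*z


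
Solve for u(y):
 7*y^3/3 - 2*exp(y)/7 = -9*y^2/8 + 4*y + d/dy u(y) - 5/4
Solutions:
 u(y) = C1 + 7*y^4/12 + 3*y^3/8 - 2*y^2 + 5*y/4 - 2*exp(y)/7


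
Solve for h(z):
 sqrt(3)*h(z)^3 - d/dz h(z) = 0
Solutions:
 h(z) = -sqrt(2)*sqrt(-1/(C1 + sqrt(3)*z))/2
 h(z) = sqrt(2)*sqrt(-1/(C1 + sqrt(3)*z))/2


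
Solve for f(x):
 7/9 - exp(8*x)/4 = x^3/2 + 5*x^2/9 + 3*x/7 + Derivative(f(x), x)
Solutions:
 f(x) = C1 - x^4/8 - 5*x^3/27 - 3*x^2/14 + 7*x/9 - exp(8*x)/32


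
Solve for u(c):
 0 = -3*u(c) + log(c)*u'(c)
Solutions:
 u(c) = C1*exp(3*li(c))


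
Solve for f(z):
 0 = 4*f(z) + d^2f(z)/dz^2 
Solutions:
 f(z) = C1*sin(2*z) + C2*cos(2*z)


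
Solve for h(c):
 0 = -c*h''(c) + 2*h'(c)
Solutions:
 h(c) = C1 + C2*c^3


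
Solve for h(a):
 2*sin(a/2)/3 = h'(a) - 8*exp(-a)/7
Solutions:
 h(a) = C1 - 4*cos(a/2)/3 - 8*exp(-a)/7


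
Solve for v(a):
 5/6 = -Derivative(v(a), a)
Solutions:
 v(a) = C1 - 5*a/6


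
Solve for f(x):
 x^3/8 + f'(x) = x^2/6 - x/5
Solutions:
 f(x) = C1 - x^4/32 + x^3/18 - x^2/10


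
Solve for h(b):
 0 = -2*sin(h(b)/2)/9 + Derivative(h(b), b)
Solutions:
 -2*b/9 + log(cos(h(b)/2) - 1) - log(cos(h(b)/2) + 1) = C1


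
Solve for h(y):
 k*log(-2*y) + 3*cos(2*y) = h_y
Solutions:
 h(y) = C1 + k*y*(log(-y) - 1) + k*y*log(2) + 3*sin(2*y)/2


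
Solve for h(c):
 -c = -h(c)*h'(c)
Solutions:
 h(c) = -sqrt(C1 + c^2)
 h(c) = sqrt(C1 + c^2)


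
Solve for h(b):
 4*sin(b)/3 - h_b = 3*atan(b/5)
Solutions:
 h(b) = C1 - 3*b*atan(b/5) + 15*log(b^2 + 25)/2 - 4*cos(b)/3


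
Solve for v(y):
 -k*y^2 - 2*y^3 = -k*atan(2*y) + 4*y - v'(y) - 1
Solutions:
 v(y) = C1 + k*y^3/3 - k*(y*atan(2*y) - log(4*y^2 + 1)/4) + y^4/2 + 2*y^2 - y


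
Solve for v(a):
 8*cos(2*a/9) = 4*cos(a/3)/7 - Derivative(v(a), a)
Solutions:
 v(a) = C1 - 36*sin(2*a/9) + 12*sin(a/3)/7


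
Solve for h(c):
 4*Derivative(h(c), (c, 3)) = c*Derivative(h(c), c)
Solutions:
 h(c) = C1 + Integral(C2*airyai(2^(1/3)*c/2) + C3*airybi(2^(1/3)*c/2), c)


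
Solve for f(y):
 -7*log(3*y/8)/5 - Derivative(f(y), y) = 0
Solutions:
 f(y) = C1 - 7*y*log(y)/5 - 7*y*log(3)/5 + 7*y/5 + 21*y*log(2)/5


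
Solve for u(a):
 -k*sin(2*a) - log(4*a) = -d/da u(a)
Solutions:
 u(a) = C1 + a*log(a) - a + 2*a*log(2) - k*cos(2*a)/2


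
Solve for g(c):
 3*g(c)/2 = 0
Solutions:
 g(c) = 0


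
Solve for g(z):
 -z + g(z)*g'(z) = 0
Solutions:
 g(z) = -sqrt(C1 + z^2)
 g(z) = sqrt(C1 + z^2)


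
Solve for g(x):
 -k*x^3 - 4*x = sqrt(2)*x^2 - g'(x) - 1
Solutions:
 g(x) = C1 + k*x^4/4 + sqrt(2)*x^3/3 + 2*x^2 - x


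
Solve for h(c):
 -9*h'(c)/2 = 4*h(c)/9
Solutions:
 h(c) = C1*exp(-8*c/81)


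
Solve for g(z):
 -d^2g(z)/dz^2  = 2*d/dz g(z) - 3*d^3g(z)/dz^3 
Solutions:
 g(z) = C1 + C2*exp(-2*z/3) + C3*exp(z)


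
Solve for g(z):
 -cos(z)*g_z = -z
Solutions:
 g(z) = C1 + Integral(z/cos(z), z)


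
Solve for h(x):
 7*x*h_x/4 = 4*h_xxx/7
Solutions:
 h(x) = C1 + Integral(C2*airyai(14^(2/3)*x/4) + C3*airybi(14^(2/3)*x/4), x)


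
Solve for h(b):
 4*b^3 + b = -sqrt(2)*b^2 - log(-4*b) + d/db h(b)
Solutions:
 h(b) = C1 + b^4 + sqrt(2)*b^3/3 + b^2/2 + b*log(-b) + b*(-1 + 2*log(2))


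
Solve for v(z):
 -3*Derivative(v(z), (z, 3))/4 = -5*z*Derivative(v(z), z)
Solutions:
 v(z) = C1 + Integral(C2*airyai(20^(1/3)*3^(2/3)*z/3) + C3*airybi(20^(1/3)*3^(2/3)*z/3), z)


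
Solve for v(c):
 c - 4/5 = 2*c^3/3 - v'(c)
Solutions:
 v(c) = C1 + c^4/6 - c^2/2 + 4*c/5


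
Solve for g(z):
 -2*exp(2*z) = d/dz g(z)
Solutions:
 g(z) = C1 - exp(2*z)


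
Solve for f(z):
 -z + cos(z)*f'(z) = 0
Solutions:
 f(z) = C1 + Integral(z/cos(z), z)


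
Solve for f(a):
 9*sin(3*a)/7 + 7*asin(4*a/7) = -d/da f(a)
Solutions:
 f(a) = C1 - 7*a*asin(4*a/7) - 7*sqrt(49 - 16*a^2)/4 + 3*cos(3*a)/7


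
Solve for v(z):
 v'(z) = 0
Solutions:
 v(z) = C1


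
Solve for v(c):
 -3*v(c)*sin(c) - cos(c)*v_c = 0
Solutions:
 v(c) = C1*cos(c)^3


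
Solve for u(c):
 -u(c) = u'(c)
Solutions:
 u(c) = C1*exp(-c)


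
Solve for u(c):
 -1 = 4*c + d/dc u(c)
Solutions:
 u(c) = C1 - 2*c^2 - c


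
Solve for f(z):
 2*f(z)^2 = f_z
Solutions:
 f(z) = -1/(C1 + 2*z)


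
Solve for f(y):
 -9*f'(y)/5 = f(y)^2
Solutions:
 f(y) = 9/(C1 + 5*y)


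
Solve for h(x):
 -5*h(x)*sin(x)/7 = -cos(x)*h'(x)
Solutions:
 h(x) = C1/cos(x)^(5/7)


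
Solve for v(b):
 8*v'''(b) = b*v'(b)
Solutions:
 v(b) = C1 + Integral(C2*airyai(b/2) + C3*airybi(b/2), b)


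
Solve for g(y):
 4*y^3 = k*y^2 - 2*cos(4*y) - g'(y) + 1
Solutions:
 g(y) = C1 + k*y^3/3 - y^4 + y - sin(4*y)/2


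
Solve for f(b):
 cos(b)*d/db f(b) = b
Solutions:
 f(b) = C1 + Integral(b/cos(b), b)


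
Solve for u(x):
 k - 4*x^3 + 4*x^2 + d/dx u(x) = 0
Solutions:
 u(x) = C1 - k*x + x^4 - 4*x^3/3


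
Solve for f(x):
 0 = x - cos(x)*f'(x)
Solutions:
 f(x) = C1 + Integral(x/cos(x), x)


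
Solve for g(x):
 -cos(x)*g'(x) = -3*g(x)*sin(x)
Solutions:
 g(x) = C1/cos(x)^3


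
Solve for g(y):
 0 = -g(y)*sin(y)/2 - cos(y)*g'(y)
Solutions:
 g(y) = C1*sqrt(cos(y))


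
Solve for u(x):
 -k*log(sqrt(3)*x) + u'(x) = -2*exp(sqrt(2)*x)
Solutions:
 u(x) = C1 + k*x*log(x) + k*x*(-1 + log(3)/2) - sqrt(2)*exp(sqrt(2)*x)


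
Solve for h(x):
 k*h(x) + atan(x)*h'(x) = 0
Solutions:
 h(x) = C1*exp(-k*Integral(1/atan(x), x))


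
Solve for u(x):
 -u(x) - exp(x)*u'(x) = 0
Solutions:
 u(x) = C1*exp(exp(-x))


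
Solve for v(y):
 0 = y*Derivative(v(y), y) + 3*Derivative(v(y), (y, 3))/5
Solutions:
 v(y) = C1 + Integral(C2*airyai(-3^(2/3)*5^(1/3)*y/3) + C3*airybi(-3^(2/3)*5^(1/3)*y/3), y)


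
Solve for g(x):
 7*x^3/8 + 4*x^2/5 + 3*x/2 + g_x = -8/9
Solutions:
 g(x) = C1 - 7*x^4/32 - 4*x^3/15 - 3*x^2/4 - 8*x/9


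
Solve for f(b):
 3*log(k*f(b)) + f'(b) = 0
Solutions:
 li(k*f(b))/k = C1 - 3*b


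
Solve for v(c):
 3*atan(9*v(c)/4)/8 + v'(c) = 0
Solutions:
 Integral(1/atan(9*_y/4), (_y, v(c))) = C1 - 3*c/8


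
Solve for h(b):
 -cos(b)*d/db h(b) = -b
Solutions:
 h(b) = C1 + Integral(b/cos(b), b)


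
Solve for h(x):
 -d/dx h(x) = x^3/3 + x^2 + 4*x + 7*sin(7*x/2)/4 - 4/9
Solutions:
 h(x) = C1 - x^4/12 - x^3/3 - 2*x^2 + 4*x/9 + cos(7*x/2)/2


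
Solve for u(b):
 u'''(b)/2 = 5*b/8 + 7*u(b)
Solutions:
 u(b) = C3*exp(14^(1/3)*b) - 5*b/56 + (C1*sin(14^(1/3)*sqrt(3)*b/2) + C2*cos(14^(1/3)*sqrt(3)*b/2))*exp(-14^(1/3)*b/2)


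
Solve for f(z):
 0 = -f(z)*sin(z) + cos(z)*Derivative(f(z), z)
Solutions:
 f(z) = C1/cos(z)


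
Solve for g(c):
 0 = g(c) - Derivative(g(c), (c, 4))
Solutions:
 g(c) = C1*exp(-c) + C2*exp(c) + C3*sin(c) + C4*cos(c)


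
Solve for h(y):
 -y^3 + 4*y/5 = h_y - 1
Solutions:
 h(y) = C1 - y^4/4 + 2*y^2/5 + y


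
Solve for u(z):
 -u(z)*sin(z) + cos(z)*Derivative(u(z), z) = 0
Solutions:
 u(z) = C1/cos(z)


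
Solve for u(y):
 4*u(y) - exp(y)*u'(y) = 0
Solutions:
 u(y) = C1*exp(-4*exp(-y))


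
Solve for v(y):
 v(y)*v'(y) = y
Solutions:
 v(y) = -sqrt(C1 + y^2)
 v(y) = sqrt(C1 + y^2)


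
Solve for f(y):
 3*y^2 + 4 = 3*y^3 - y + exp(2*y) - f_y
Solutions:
 f(y) = C1 + 3*y^4/4 - y^3 - y^2/2 - 4*y + exp(2*y)/2


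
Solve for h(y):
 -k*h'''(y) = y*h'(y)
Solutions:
 h(y) = C1 + Integral(C2*airyai(y*(-1/k)^(1/3)) + C3*airybi(y*(-1/k)^(1/3)), y)


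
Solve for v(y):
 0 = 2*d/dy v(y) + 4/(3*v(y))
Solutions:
 v(y) = -sqrt(C1 - 12*y)/3
 v(y) = sqrt(C1 - 12*y)/3


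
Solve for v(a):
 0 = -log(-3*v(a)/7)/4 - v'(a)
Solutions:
 4*Integral(1/(log(-_y) - log(7) + log(3)), (_y, v(a))) = C1 - a


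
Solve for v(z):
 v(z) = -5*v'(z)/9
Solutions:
 v(z) = C1*exp(-9*z/5)


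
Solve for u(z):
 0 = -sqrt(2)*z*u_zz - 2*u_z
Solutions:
 u(z) = C1 + C2*z^(1 - sqrt(2))


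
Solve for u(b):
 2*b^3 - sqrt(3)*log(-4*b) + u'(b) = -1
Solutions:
 u(b) = C1 - b^4/2 + sqrt(3)*b*log(-b) + b*(-sqrt(3) - 1 + 2*sqrt(3)*log(2))


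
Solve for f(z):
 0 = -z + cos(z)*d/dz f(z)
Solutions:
 f(z) = C1 + Integral(z/cos(z), z)


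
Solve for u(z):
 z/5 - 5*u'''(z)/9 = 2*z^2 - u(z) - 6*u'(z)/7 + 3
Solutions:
 u(z) = C1*exp(-z*(12*7350^(1/3)/(sqrt(49945) + 245)^(1/3) + 140^(1/3)*3^(2/3)*(sqrt(49945) + 245)^(1/3))/140)*sin(3*3^(1/6)*z*(-140^(1/3)*(sqrt(49945) + 245)^(1/3) + 4*2450^(1/3)*3^(2/3)/(sqrt(49945) + 245)^(1/3))/140) + C2*exp(-z*(12*7350^(1/3)/(sqrt(49945) + 245)^(1/3) + 140^(1/3)*3^(2/3)*(sqrt(49945) + 245)^(1/3))/140)*cos(3*3^(1/6)*z*(-140^(1/3)*(sqrt(49945) + 245)^(1/3) + 4*2450^(1/3)*3^(2/3)/(sqrt(49945) + 245)^(1/3))/140) + C3*exp(z*(12*7350^(1/3)/(sqrt(49945) + 245)^(1/3) + 140^(1/3)*3^(2/3)*(sqrt(49945) + 245)^(1/3))/70) + 2*z^2 - 127*z/35 + 1497/245


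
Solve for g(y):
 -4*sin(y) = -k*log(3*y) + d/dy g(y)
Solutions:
 g(y) = C1 + k*y*(log(y) - 1) + k*y*log(3) + 4*cos(y)


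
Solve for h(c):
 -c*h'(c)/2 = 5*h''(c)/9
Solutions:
 h(c) = C1 + C2*erf(3*sqrt(5)*c/10)


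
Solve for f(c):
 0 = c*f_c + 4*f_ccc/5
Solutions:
 f(c) = C1 + Integral(C2*airyai(-10^(1/3)*c/2) + C3*airybi(-10^(1/3)*c/2), c)


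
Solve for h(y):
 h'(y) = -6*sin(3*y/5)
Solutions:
 h(y) = C1 + 10*cos(3*y/5)


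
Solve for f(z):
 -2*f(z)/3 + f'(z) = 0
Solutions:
 f(z) = C1*exp(2*z/3)


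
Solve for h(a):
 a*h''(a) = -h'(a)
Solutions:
 h(a) = C1 + C2*log(a)


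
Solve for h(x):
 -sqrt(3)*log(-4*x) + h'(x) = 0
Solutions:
 h(x) = C1 + sqrt(3)*x*log(-x) + sqrt(3)*x*(-1 + 2*log(2))


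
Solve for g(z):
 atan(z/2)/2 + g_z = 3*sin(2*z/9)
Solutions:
 g(z) = C1 - z*atan(z/2)/2 + log(z^2 + 4)/2 - 27*cos(2*z/9)/2


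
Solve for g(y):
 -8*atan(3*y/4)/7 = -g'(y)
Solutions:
 g(y) = C1 + 8*y*atan(3*y/4)/7 - 16*log(9*y^2 + 16)/21


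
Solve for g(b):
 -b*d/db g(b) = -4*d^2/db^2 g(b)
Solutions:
 g(b) = C1 + C2*erfi(sqrt(2)*b/4)


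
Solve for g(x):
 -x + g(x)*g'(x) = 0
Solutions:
 g(x) = -sqrt(C1 + x^2)
 g(x) = sqrt(C1 + x^2)


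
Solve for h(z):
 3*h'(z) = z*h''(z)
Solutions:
 h(z) = C1 + C2*z^4


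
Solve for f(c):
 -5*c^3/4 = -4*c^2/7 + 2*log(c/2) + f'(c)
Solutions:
 f(c) = C1 - 5*c^4/16 + 4*c^3/21 - 2*c*log(c) + 2*c*log(2) + 2*c


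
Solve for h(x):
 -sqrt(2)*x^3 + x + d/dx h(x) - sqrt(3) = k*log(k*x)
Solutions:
 h(x) = C1 + k*x*log(k*x) + sqrt(2)*x^4/4 - x^2/2 + x*(-k + sqrt(3))


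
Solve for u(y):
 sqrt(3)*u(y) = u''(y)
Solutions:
 u(y) = C1*exp(-3^(1/4)*y) + C2*exp(3^(1/4)*y)


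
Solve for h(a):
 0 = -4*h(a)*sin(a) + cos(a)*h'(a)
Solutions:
 h(a) = C1/cos(a)^4


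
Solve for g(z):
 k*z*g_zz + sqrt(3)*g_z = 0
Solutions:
 g(z) = C1 + z^(((re(k) - sqrt(3))*re(k) + im(k)^2)/(re(k)^2 + im(k)^2))*(C2*sin(sqrt(3)*log(z)*Abs(im(k))/(re(k)^2 + im(k)^2)) + C3*cos(sqrt(3)*log(z)*im(k)/(re(k)^2 + im(k)^2)))


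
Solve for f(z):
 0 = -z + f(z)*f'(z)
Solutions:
 f(z) = -sqrt(C1 + z^2)
 f(z) = sqrt(C1 + z^2)


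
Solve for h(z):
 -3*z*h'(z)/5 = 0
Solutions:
 h(z) = C1


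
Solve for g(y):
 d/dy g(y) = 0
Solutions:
 g(y) = C1


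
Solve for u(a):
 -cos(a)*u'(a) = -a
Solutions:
 u(a) = C1 + Integral(a/cos(a), a)


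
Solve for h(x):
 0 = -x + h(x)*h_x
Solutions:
 h(x) = -sqrt(C1 + x^2)
 h(x) = sqrt(C1 + x^2)


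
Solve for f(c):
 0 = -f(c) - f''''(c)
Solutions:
 f(c) = (C1*sin(sqrt(2)*c/2) + C2*cos(sqrt(2)*c/2))*exp(-sqrt(2)*c/2) + (C3*sin(sqrt(2)*c/2) + C4*cos(sqrt(2)*c/2))*exp(sqrt(2)*c/2)


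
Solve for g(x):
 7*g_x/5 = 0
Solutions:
 g(x) = C1


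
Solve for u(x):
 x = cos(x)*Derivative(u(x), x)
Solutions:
 u(x) = C1 + Integral(x/cos(x), x)


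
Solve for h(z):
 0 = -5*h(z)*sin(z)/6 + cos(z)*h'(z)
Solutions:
 h(z) = C1/cos(z)^(5/6)


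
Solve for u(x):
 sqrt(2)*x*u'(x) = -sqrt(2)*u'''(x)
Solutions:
 u(x) = C1 + Integral(C2*airyai(-x) + C3*airybi(-x), x)


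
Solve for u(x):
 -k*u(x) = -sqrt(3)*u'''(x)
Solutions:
 u(x) = C1*exp(3^(5/6)*k^(1/3)*x/3) + C2*exp(k^(1/3)*x*(-3^(5/6) + 3*3^(1/3)*I)/6) + C3*exp(-k^(1/3)*x*(3^(5/6) + 3*3^(1/3)*I)/6)


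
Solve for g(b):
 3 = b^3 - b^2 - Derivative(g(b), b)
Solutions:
 g(b) = C1 + b^4/4 - b^3/3 - 3*b


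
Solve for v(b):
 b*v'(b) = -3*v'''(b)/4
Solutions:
 v(b) = C1 + Integral(C2*airyai(-6^(2/3)*b/3) + C3*airybi(-6^(2/3)*b/3), b)


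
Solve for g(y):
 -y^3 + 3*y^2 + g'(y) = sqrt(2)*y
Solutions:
 g(y) = C1 + y^4/4 - y^3 + sqrt(2)*y^2/2


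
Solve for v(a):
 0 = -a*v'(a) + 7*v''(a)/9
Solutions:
 v(a) = C1 + C2*erfi(3*sqrt(14)*a/14)


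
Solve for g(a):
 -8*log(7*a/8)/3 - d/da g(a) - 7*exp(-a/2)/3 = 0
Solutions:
 g(a) = C1 - 8*a*log(a)/3 + a*(-8*log(7)/3 + 8/3 + 8*log(2)) + 14*exp(-a/2)/3


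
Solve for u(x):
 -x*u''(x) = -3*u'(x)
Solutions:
 u(x) = C1 + C2*x^4


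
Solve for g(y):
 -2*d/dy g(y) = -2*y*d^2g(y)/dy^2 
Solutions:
 g(y) = C1 + C2*y^2


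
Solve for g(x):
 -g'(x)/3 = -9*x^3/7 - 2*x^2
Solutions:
 g(x) = C1 + 27*x^4/28 + 2*x^3


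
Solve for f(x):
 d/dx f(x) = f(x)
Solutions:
 f(x) = C1*exp(x)


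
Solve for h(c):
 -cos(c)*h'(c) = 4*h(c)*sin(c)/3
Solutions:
 h(c) = C1*cos(c)^(4/3)


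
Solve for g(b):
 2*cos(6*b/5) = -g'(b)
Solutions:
 g(b) = C1 - 5*sin(6*b/5)/3


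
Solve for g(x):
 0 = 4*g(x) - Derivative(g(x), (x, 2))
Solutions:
 g(x) = C1*exp(-2*x) + C2*exp(2*x)


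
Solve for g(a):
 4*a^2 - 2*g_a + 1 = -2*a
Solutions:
 g(a) = C1 + 2*a^3/3 + a^2/2 + a/2


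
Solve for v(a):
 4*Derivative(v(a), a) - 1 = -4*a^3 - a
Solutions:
 v(a) = C1 - a^4/4 - a^2/8 + a/4


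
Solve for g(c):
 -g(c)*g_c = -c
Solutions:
 g(c) = -sqrt(C1 + c^2)
 g(c) = sqrt(C1 + c^2)


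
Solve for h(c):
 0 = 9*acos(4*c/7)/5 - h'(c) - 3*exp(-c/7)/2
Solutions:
 h(c) = C1 + 9*c*acos(4*c/7)/5 - 9*sqrt(49 - 16*c^2)/20 + 21*exp(-c/7)/2


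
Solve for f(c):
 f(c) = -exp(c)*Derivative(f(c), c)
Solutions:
 f(c) = C1*exp(exp(-c))


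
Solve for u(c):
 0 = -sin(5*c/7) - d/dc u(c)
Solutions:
 u(c) = C1 + 7*cos(5*c/7)/5


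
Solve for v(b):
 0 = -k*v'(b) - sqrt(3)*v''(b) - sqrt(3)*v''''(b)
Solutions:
 v(b) = C1 + C2*exp(2^(1/3)*b*(2^(1/3)*sqrt(3)*(3*k + sqrt(9*k^2 + 4))^(1/3)/12 - 2^(1/3)*I*(3*k + sqrt(9*k^2 + 4))^(1/3)/4 + 2/((-sqrt(3) + 3*I)*(3*k + sqrt(9*k^2 + 4))^(1/3)))) + C3*exp(2^(1/3)*b*(2^(1/3)*sqrt(3)*(3*k + sqrt(9*k^2 + 4))^(1/3)/12 + 2^(1/3)*I*(3*k + sqrt(9*k^2 + 4))^(1/3)/4 - 2/((sqrt(3) + 3*I)*(3*k + sqrt(9*k^2 + 4))^(1/3)))) + C4*exp(2^(1/3)*sqrt(3)*b*(-2^(1/3)*(3*k + sqrt(9*k^2 + 4))^(1/3) + 2/(3*k + sqrt(9*k^2 + 4))^(1/3))/6)


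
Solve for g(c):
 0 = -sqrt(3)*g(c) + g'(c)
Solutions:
 g(c) = C1*exp(sqrt(3)*c)


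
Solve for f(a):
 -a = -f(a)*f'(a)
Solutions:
 f(a) = -sqrt(C1 + a^2)
 f(a) = sqrt(C1 + a^2)


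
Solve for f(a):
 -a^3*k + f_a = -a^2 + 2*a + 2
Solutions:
 f(a) = C1 + a^4*k/4 - a^3/3 + a^2 + 2*a


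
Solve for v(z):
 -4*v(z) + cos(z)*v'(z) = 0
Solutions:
 v(z) = C1*(sin(z)^2 + 2*sin(z) + 1)/(sin(z)^2 - 2*sin(z) + 1)


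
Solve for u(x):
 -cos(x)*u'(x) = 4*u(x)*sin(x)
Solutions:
 u(x) = C1*cos(x)^4


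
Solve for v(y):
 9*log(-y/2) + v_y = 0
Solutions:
 v(y) = C1 - 9*y*log(-y) + 9*y*(log(2) + 1)


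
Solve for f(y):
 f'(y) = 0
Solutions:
 f(y) = C1


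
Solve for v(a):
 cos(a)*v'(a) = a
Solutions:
 v(a) = C1 + Integral(a/cos(a), a)


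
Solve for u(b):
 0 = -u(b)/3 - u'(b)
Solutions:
 u(b) = C1*exp(-b/3)


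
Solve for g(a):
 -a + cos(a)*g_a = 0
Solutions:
 g(a) = C1 + Integral(a/cos(a), a)


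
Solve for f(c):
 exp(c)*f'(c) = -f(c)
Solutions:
 f(c) = C1*exp(exp(-c))


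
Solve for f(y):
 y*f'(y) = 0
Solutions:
 f(y) = C1


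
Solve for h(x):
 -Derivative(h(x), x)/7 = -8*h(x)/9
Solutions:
 h(x) = C1*exp(56*x/9)


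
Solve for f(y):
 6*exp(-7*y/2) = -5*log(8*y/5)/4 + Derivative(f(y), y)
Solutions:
 f(y) = C1 + 5*y*log(y)/4 + 5*y*(-log(5) - 1 + 3*log(2))/4 - 12*exp(-7*y/2)/7


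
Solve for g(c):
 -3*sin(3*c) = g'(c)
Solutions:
 g(c) = C1 + cos(3*c)


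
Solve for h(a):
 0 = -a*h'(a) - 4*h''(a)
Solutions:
 h(a) = C1 + C2*erf(sqrt(2)*a/4)


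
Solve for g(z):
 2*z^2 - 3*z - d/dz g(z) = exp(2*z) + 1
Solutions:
 g(z) = C1 + 2*z^3/3 - 3*z^2/2 - z - exp(2*z)/2


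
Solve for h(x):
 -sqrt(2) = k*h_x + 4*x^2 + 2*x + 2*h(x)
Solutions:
 h(x) = C1*exp(-2*x/k) - k^2 + 2*k*x + k/2 - 2*x^2 - x - sqrt(2)/2


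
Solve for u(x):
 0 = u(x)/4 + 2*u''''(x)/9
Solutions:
 u(x) = (C1*sin(2^(3/4)*sqrt(3)*x/4) + C2*cos(2^(3/4)*sqrt(3)*x/4))*exp(-2^(3/4)*sqrt(3)*x/4) + (C3*sin(2^(3/4)*sqrt(3)*x/4) + C4*cos(2^(3/4)*sqrt(3)*x/4))*exp(2^(3/4)*sqrt(3)*x/4)


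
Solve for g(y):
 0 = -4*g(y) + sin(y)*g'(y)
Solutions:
 g(y) = C1*(cos(y)^2 - 2*cos(y) + 1)/(cos(y)^2 + 2*cos(y) + 1)


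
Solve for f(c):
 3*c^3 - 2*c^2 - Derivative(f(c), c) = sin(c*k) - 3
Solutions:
 f(c) = C1 + 3*c^4/4 - 2*c^3/3 + 3*c + cos(c*k)/k


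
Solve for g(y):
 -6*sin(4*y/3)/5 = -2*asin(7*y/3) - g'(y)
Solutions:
 g(y) = C1 - 2*y*asin(7*y/3) - 2*sqrt(9 - 49*y^2)/7 - 9*cos(4*y/3)/10


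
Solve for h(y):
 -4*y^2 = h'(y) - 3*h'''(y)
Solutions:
 h(y) = C1 + C2*exp(-sqrt(3)*y/3) + C3*exp(sqrt(3)*y/3) - 4*y^3/3 - 24*y


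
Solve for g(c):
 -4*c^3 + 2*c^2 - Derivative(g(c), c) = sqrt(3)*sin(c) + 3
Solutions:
 g(c) = C1 - c^4 + 2*c^3/3 - 3*c + sqrt(3)*cos(c)


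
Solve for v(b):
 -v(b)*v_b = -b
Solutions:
 v(b) = -sqrt(C1 + b^2)
 v(b) = sqrt(C1 + b^2)


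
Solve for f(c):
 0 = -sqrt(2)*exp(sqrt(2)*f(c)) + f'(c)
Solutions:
 f(c) = sqrt(2)*(2*log(-1/(C1 + sqrt(2)*c)) - log(2))/4


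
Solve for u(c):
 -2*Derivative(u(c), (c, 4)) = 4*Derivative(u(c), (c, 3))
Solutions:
 u(c) = C1 + C2*c + C3*c^2 + C4*exp(-2*c)


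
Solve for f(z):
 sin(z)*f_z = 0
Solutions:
 f(z) = C1


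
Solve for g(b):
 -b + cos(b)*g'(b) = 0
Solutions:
 g(b) = C1 + Integral(b/cos(b), b)


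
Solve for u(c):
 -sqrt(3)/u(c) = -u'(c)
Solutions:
 u(c) = -sqrt(C1 + 2*sqrt(3)*c)
 u(c) = sqrt(C1 + 2*sqrt(3)*c)


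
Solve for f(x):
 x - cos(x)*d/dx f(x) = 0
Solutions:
 f(x) = C1 + Integral(x/cos(x), x)


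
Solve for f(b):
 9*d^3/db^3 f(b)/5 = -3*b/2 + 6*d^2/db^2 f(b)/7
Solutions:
 f(b) = C1 + C2*b + C3*exp(10*b/21) + 7*b^3/24 + 147*b^2/80


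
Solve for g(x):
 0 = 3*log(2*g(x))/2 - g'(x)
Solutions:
 -2*Integral(1/(log(_y) + log(2)), (_y, g(x)))/3 = C1 - x


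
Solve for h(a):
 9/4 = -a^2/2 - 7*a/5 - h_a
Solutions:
 h(a) = C1 - a^3/6 - 7*a^2/10 - 9*a/4


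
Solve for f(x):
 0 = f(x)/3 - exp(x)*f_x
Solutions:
 f(x) = C1*exp(-exp(-x)/3)


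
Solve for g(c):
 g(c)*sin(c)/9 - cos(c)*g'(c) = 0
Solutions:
 g(c) = C1/cos(c)^(1/9)


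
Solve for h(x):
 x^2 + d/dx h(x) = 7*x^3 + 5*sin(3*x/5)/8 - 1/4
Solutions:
 h(x) = C1 + 7*x^4/4 - x^3/3 - x/4 - 25*cos(3*x/5)/24


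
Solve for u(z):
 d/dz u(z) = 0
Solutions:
 u(z) = C1


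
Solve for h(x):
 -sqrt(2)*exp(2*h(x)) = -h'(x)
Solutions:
 h(x) = log(-sqrt(-1/(C1 + sqrt(2)*x))) - log(2)/2
 h(x) = log(-1/(C1 + sqrt(2)*x))/2 - log(2)/2


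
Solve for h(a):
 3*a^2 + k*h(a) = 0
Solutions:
 h(a) = -3*a^2/k


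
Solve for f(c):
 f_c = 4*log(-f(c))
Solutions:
 -li(-f(c)) = C1 + 4*c


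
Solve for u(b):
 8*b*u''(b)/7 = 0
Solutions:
 u(b) = C1 + C2*b


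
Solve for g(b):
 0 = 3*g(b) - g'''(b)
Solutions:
 g(b) = C3*exp(3^(1/3)*b) + (C1*sin(3^(5/6)*b/2) + C2*cos(3^(5/6)*b/2))*exp(-3^(1/3)*b/2)


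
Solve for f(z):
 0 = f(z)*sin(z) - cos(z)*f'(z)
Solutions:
 f(z) = C1/cos(z)


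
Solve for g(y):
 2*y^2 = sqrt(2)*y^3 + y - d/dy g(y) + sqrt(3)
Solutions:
 g(y) = C1 + sqrt(2)*y^4/4 - 2*y^3/3 + y^2/2 + sqrt(3)*y


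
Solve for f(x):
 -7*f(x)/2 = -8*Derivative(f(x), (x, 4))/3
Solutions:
 f(x) = C1*exp(-21^(1/4)*x/2) + C2*exp(21^(1/4)*x/2) + C3*sin(21^(1/4)*x/2) + C4*cos(21^(1/4)*x/2)


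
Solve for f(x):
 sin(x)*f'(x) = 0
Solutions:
 f(x) = C1


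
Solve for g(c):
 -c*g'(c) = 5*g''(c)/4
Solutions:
 g(c) = C1 + C2*erf(sqrt(10)*c/5)


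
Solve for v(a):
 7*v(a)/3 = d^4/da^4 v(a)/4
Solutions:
 v(a) = C1*exp(-sqrt(2)*3^(3/4)*7^(1/4)*a/3) + C2*exp(sqrt(2)*3^(3/4)*7^(1/4)*a/3) + C3*sin(sqrt(2)*3^(3/4)*7^(1/4)*a/3) + C4*cos(sqrt(2)*3^(3/4)*7^(1/4)*a/3)


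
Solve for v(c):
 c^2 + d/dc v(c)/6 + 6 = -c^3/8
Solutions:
 v(c) = C1 - 3*c^4/16 - 2*c^3 - 36*c


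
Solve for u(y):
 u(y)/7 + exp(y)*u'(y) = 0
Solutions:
 u(y) = C1*exp(exp(-y)/7)


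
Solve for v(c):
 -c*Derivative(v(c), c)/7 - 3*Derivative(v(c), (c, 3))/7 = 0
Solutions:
 v(c) = C1 + Integral(C2*airyai(-3^(2/3)*c/3) + C3*airybi(-3^(2/3)*c/3), c)


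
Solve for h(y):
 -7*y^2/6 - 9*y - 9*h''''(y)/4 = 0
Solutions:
 h(y) = C1 + C2*y + C3*y^2 + C4*y^3 - 7*y^6/4860 - y^5/30


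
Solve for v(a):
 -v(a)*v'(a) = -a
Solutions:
 v(a) = -sqrt(C1 + a^2)
 v(a) = sqrt(C1 + a^2)


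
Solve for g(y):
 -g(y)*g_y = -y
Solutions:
 g(y) = -sqrt(C1 + y^2)
 g(y) = sqrt(C1 + y^2)


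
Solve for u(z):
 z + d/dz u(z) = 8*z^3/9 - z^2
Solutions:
 u(z) = C1 + 2*z^4/9 - z^3/3 - z^2/2


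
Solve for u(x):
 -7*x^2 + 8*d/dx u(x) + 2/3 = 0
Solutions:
 u(x) = C1 + 7*x^3/24 - x/12


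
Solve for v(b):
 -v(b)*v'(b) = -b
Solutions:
 v(b) = -sqrt(C1 + b^2)
 v(b) = sqrt(C1 + b^2)


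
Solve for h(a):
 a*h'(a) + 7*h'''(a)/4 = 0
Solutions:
 h(a) = C1 + Integral(C2*airyai(-14^(2/3)*a/7) + C3*airybi(-14^(2/3)*a/7), a)


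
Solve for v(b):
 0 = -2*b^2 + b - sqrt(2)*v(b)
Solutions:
 v(b) = sqrt(2)*b*(1 - 2*b)/2


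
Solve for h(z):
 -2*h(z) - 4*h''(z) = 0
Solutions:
 h(z) = C1*sin(sqrt(2)*z/2) + C2*cos(sqrt(2)*z/2)


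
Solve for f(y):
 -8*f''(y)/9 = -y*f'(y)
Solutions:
 f(y) = C1 + C2*erfi(3*y/4)


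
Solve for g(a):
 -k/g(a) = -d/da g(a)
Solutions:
 g(a) = -sqrt(C1 + 2*a*k)
 g(a) = sqrt(C1 + 2*a*k)


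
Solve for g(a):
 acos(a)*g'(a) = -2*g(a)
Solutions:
 g(a) = C1*exp(-2*Integral(1/acos(a), a))


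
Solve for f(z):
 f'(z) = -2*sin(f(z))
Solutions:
 f(z) = -acos((-C1 - exp(4*z))/(C1 - exp(4*z))) + 2*pi
 f(z) = acos((-C1 - exp(4*z))/(C1 - exp(4*z)))


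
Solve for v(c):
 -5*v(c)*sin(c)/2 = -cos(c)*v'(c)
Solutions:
 v(c) = C1/cos(c)^(5/2)


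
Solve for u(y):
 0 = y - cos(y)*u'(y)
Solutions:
 u(y) = C1 + Integral(y/cos(y), y)


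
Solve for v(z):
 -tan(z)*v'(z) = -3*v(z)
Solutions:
 v(z) = C1*sin(z)^3


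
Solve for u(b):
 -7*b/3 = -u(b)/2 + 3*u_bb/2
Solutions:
 u(b) = C1*exp(-sqrt(3)*b/3) + C2*exp(sqrt(3)*b/3) + 14*b/3


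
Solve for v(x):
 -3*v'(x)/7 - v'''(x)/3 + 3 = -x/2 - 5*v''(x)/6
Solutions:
 v(x) = C1 + C2*exp(x*(35 - sqrt(217))/28) + C3*exp(x*(sqrt(217) + 35)/28) + 7*x^2/12 + 1001*x/108


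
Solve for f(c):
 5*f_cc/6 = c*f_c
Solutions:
 f(c) = C1 + C2*erfi(sqrt(15)*c/5)


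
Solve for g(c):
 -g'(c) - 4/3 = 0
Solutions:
 g(c) = C1 - 4*c/3


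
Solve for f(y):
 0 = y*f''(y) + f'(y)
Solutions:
 f(y) = C1 + C2*log(y)


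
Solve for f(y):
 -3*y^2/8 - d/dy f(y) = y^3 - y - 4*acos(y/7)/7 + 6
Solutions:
 f(y) = C1 - y^4/4 - y^3/8 + y^2/2 + 4*y*acos(y/7)/7 - 6*y - 4*sqrt(49 - y^2)/7


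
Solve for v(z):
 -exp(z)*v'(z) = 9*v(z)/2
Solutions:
 v(z) = C1*exp(9*exp(-z)/2)


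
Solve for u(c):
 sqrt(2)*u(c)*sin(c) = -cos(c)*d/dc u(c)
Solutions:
 u(c) = C1*cos(c)^(sqrt(2))


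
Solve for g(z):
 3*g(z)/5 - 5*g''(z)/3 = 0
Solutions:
 g(z) = C1*exp(-3*z/5) + C2*exp(3*z/5)


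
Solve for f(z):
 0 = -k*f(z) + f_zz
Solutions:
 f(z) = C1*exp(-sqrt(k)*z) + C2*exp(sqrt(k)*z)


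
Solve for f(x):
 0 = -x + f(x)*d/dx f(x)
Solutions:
 f(x) = -sqrt(C1 + x^2)
 f(x) = sqrt(C1 + x^2)


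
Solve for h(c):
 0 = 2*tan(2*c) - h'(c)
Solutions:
 h(c) = C1 - log(cos(2*c))


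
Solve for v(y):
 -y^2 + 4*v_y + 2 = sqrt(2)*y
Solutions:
 v(y) = C1 + y^3/12 + sqrt(2)*y^2/8 - y/2


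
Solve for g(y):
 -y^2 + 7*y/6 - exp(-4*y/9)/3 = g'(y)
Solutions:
 g(y) = C1 - y^3/3 + 7*y^2/12 + 3*exp(-4*y/9)/4


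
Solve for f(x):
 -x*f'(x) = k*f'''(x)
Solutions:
 f(x) = C1 + Integral(C2*airyai(x*(-1/k)^(1/3)) + C3*airybi(x*(-1/k)^(1/3)), x)


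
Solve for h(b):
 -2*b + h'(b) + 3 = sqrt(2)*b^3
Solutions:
 h(b) = C1 + sqrt(2)*b^4/4 + b^2 - 3*b


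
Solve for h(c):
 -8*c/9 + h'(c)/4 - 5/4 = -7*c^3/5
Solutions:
 h(c) = C1 - 7*c^4/5 + 16*c^2/9 + 5*c


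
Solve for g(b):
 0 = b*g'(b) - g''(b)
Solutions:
 g(b) = C1 + C2*erfi(sqrt(2)*b/2)


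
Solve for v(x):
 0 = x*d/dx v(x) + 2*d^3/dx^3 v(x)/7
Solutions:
 v(x) = C1 + Integral(C2*airyai(-2^(2/3)*7^(1/3)*x/2) + C3*airybi(-2^(2/3)*7^(1/3)*x/2), x)


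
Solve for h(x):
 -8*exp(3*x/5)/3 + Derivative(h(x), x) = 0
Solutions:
 h(x) = C1 + 40*exp(3*x/5)/9


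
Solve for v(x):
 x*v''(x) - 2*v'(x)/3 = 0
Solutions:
 v(x) = C1 + C2*x^(5/3)
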